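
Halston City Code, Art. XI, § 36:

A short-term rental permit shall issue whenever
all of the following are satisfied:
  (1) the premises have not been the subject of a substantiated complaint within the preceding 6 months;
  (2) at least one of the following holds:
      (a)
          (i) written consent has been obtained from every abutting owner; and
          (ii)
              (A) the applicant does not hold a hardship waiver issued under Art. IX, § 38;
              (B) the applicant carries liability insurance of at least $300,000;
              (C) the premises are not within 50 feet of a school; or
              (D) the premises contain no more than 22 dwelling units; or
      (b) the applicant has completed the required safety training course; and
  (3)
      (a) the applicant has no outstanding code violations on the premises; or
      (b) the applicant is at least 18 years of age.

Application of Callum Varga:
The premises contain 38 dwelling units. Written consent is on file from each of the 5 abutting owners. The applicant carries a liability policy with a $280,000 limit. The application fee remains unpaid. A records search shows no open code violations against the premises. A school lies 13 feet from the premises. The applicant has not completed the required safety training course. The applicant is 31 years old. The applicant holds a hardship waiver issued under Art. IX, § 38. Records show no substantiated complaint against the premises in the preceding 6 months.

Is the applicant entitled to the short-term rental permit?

No — denied.

(1) no complaint in 6 mo. — satisfied.
(i) all abutters consent — satisfied.
(A) not (hardship waiver) — not met.
(B) insurance ≥ $300,000 — fails.
(C) ≥50 ft from school — not satisfied.
(D) ≤ 22 units — not satisfied.
So (ii) is not satisfied (F OR F OR F OR F).
So (a) is not satisfied (T AND F).
(b) safety training — not met.
(2) = F OR F = false.
(a) no code violations — satisfied.
(b) age ≥ 18 — met.
So (3) is satisfied (T OR T).
Overall: T AND F AND T → false.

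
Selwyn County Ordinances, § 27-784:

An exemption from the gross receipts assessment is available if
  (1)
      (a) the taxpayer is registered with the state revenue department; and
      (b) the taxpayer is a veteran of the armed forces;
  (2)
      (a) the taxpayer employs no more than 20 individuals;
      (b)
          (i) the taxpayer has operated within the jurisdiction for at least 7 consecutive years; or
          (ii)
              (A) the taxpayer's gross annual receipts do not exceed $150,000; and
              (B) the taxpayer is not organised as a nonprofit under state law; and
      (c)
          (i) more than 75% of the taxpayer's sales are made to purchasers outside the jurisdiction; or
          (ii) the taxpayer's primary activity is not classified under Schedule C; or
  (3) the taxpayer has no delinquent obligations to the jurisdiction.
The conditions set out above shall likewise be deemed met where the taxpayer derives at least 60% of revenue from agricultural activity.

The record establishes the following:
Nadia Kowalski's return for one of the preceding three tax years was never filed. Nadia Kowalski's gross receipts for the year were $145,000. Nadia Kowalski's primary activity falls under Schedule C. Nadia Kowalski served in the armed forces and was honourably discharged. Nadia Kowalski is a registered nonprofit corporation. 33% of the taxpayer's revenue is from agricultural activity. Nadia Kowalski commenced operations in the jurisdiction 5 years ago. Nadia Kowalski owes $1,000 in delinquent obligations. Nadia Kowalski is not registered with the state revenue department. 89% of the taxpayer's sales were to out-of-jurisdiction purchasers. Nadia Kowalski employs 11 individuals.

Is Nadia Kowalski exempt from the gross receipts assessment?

(a) state-registered — not met.
(b) veteran — satisfied.
(1): F AND T → false.
(a) ≤ 20 employees — holds.
(i) ≥ 7 yrs in jurisdiction — fails.
(A) receipts ≤ $150,000 — met.
(B) not (nonprofit) — not satisfied.
(ii): T AND F → false.
So (b) is not satisfied (F OR F).
(i) >75% out-of-jur. sales — holds.
(ii) not (Schedule C activity) — not met.
So (c) is satisfied (T OR F).
(2) = T AND F AND T = false.
(3) no delinquency — not met.
Overall: F OR F OR F → false.
Exception (≥60% agricultural) — not satisfied.
Result: main false OR exception false → false.

No — not exempt.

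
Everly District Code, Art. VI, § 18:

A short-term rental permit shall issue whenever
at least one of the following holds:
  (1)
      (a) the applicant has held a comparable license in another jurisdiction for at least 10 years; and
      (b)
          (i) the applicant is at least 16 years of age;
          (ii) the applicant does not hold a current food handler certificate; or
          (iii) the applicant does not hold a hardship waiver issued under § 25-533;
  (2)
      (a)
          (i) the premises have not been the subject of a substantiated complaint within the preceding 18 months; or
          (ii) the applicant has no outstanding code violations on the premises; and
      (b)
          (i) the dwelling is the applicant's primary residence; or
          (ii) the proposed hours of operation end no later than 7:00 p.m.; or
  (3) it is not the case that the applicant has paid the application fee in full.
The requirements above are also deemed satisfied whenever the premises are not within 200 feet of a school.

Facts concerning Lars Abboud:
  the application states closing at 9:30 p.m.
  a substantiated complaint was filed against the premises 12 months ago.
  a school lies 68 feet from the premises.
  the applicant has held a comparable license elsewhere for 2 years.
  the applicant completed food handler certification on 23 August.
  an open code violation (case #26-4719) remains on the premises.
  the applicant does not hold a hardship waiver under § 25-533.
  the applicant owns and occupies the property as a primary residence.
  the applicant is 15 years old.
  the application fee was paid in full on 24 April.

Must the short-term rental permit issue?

No — denied.

(a) prior license ≥ 10 yr — not satisfied.
(i) age ≥ 16 — fails.
(ii) not (food handler cert.) — fails.
(iii) not (hardship waiver) — satisfied.
(b) = F OR F OR T = true.
(1) = F AND T = false.
(i) no complaint in 18 mo. — fails.
(ii) no code violations — not satisfied.
(a) = F OR F = false.
(i) primary residence — met.
(ii) closes by 7 p.m. — not satisfied.
So (b) is satisfied (T OR F).
So (2) is not satisfied (F AND T).
(3) not (fee paid) — not satisfied.
Overall = F OR F OR F = false.
Exception (≥200 ft from school) — not satisfied.
Result: main false OR exception false → false.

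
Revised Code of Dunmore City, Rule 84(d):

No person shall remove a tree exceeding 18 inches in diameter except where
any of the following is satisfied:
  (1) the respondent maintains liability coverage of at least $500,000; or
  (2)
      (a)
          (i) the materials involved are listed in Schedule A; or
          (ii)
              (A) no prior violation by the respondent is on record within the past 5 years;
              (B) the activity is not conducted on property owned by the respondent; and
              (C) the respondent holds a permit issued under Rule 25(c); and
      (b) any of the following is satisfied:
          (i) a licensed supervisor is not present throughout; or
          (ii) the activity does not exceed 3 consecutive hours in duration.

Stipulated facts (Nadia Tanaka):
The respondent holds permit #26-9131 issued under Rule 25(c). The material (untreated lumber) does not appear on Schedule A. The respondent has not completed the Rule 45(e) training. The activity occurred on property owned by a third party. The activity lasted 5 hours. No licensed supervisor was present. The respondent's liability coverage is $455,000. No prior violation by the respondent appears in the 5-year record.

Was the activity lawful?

(1) coverage ≥ $500,000 — not satisfied.
(i) Schedule A material — not satisfied.
(A) no prior violation — satisfied.
(B) not (own property) — met.
(C) holds permit — satisfied.
(ii): T AND T AND T → true.
(a): F OR T → true.
(i) not (supervisor present) — satisfied.
(ii) ≤ 3 hrs duration — fails.
So (b) is satisfied (T OR F).
(2) = T AND T = true.
So Overall is satisfied (F OR T).

Yes — lawful.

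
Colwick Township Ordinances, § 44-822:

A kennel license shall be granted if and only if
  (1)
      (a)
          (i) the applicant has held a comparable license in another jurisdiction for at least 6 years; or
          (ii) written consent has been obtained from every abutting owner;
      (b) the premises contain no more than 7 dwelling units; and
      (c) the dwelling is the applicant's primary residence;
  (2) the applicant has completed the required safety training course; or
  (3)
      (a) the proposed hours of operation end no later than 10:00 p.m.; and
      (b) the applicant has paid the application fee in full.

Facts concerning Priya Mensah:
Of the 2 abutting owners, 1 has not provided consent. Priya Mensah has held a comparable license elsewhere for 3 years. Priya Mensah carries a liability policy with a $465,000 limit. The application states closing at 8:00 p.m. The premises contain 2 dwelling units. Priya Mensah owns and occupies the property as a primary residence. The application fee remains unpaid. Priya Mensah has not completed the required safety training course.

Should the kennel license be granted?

(i) prior license ≥ 6 yr — not met.
(ii) all abutters consent — not satisfied.
(a) = F OR F = false.
(b) ≤ 7 units — met.
(c) primary residence — holds.
So (1) is not satisfied (F AND T AND T).
(2) safety training — not satisfied.
(a) closes by 10 p.m. — holds.
(b) fee paid — not met.
(3): T AND F → false.
Overall: F OR F OR F → false.

No — denied.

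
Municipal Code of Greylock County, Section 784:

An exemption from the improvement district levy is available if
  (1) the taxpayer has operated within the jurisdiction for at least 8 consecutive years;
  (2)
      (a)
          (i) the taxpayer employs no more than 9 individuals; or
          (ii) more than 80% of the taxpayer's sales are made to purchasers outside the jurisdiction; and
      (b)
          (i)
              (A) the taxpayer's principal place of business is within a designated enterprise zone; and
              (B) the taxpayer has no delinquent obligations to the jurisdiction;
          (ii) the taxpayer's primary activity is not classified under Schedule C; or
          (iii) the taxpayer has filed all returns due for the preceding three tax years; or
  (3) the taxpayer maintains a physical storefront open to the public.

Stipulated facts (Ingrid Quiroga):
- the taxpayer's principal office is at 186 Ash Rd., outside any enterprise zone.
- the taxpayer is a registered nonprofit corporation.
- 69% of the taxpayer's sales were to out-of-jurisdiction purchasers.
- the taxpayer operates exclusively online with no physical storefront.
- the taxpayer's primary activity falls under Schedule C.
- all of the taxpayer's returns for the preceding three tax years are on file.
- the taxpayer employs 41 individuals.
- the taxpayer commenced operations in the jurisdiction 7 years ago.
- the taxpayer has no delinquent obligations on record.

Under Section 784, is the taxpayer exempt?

(1) ≥ 8 yrs in jurisdiction — not met.
(i) ≤ 9 employees — not met.
(ii) >80% out-of-jur. sales — not met.
(a) = F OR F = false.
(A) in enterprise zone — fails.
(B) no delinquency — met.
(i) = F AND T = false.
(ii) not (Schedule C activity) — not met.
(iii) returns current — holds.
(b) = F OR F OR T = true.
(2): F AND T → false.
(3) has storefront — not met.
So Overall is not satisfied (F OR F OR F).

No — not exempt.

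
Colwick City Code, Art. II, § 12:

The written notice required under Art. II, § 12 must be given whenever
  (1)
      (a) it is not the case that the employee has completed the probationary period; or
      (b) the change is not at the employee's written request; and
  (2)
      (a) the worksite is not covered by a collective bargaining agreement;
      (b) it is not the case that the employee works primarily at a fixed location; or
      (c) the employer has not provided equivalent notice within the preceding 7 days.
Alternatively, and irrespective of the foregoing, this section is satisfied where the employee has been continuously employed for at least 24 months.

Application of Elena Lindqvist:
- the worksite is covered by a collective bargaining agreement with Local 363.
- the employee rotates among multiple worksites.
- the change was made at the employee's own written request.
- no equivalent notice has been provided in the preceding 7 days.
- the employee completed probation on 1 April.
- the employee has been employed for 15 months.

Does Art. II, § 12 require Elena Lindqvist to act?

(a) not (past probation) — fails.
(b) not employee-requested — not satisfied.
(1) = F OR F = false.
(a) no CBA — fails.
(b) not (fixed location) — holds.
(c) no recent notice — met.
(2): F OR T OR T → true.
Overall = F AND T = false.
Exception (tenure ≥ 24 mo.) — not satisfied.
Result: main false OR exception false → false.

No — not required.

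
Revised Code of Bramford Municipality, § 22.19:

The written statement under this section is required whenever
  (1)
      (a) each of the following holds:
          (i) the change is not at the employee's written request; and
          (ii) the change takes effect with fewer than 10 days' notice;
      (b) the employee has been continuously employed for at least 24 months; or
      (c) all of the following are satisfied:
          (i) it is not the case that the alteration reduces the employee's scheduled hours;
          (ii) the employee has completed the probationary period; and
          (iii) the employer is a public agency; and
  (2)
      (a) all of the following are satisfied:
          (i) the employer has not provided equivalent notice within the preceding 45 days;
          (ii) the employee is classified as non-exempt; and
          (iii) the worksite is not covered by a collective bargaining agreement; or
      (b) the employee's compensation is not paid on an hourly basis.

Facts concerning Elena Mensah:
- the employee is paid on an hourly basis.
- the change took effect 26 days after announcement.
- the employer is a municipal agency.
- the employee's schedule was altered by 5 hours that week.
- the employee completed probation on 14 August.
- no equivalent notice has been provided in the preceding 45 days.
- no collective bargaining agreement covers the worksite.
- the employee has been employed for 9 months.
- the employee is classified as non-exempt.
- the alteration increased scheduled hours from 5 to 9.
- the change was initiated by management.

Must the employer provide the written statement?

(i) not employee-requested — satisfied.
(ii) < 10 days' notice — not satisfied.
(a): T AND F → false.
(b) tenure ≥ 24 mo. — not met.
(i) not (hours reduced) — satisfied.
(ii) past probation — holds.
(iii) public agency — met.
(c) = T AND T AND T = true.
So (1) is satisfied (F OR F OR T).
(i) no recent notice — holds.
(ii) non-exempt — holds.
(iii) no CBA — satisfied.
(a) = T AND T AND T = true.
(b) not (hourly-paid) — fails.
(2) = T OR F = true.
Overall = T AND T = true.

Yes — required.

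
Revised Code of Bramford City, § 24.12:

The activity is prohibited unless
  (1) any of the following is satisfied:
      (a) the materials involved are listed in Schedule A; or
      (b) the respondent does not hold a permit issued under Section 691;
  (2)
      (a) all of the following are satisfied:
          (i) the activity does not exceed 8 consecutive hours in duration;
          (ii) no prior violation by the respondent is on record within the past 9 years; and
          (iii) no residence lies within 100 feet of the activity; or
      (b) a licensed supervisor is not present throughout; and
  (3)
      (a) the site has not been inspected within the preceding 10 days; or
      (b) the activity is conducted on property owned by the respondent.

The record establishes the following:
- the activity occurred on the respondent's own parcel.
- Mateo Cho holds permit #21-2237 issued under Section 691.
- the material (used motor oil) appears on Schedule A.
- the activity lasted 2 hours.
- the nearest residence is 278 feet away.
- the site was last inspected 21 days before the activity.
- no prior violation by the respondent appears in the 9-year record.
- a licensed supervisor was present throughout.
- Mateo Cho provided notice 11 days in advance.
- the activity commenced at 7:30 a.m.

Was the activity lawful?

Yes — lawful.

(a) Schedule A material — satisfied.
(b) not (holds permit) — fails.
(1) = T OR F = true.
(i) ≤ 8 hrs duration — met.
(ii) no prior violation — holds.
(iii) no residence in 100 ft — met.
So (a) is satisfied (T AND T AND T).
(b) not (supervisor present) — not met.
(2): T OR F → true.
(a) not (site inspected) — satisfied.
(b) own property — met.
(3) = T OR T = true.
Overall: T AND T AND T → true.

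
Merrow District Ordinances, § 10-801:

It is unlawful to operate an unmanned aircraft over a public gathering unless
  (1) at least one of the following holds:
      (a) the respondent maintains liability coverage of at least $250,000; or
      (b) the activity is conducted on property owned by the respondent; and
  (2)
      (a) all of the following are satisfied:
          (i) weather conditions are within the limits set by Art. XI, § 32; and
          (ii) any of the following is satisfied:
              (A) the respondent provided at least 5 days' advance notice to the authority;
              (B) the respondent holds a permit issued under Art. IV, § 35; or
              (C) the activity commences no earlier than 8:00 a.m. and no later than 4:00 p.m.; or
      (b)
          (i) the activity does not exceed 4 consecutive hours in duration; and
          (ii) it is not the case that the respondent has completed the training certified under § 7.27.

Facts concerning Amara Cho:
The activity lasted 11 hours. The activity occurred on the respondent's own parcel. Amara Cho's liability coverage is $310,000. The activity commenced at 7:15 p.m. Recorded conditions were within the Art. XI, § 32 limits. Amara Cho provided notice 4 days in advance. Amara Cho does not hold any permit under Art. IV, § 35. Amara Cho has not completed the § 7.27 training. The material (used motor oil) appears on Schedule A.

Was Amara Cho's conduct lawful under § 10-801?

(a) coverage ≥ $250,000 — satisfied.
(b) own property — met.
(1) = T OR T = true.
(i) weather ok — satisfied.
(A) ≥5 days' notice — not met.
(B) holds permit — fails.
(C) start within hours — fails.
(ii): F OR F OR F → false.
(a) = T AND F = false.
(i) ≤ 4 hrs duration — not satisfied.
(ii) not (training certified) — satisfied.
So (b) is not satisfied (F AND T).
So (2) is not satisfied (F OR F).
So Overall is not satisfied (T AND F).

No — unlawful.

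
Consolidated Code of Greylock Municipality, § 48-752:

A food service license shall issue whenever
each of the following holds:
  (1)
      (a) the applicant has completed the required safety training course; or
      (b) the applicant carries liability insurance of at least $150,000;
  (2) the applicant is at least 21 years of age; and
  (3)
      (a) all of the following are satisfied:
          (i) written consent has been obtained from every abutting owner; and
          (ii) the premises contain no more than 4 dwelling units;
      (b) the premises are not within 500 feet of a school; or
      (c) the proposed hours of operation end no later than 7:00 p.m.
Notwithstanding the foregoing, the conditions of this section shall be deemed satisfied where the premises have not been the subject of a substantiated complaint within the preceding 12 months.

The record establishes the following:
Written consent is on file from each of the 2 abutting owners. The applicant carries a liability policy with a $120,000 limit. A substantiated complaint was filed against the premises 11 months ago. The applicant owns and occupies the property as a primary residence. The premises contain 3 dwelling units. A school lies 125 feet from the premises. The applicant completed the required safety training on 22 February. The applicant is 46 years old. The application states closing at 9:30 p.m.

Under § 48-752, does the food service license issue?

(a) safety training — met.
(b) insurance ≥ $150,000 — not met.
(1) = T OR F = true.
(2) age ≥ 21 — holds.
(i) all abutters consent — holds.
(ii) ≤ 4 units — met.
(a) = T AND T = true.
(b) ≥500 ft from school — fails.
(c) closes by 7 p.m. — not satisfied.
So (3) is satisfied (T OR F OR F).
So Overall is satisfied (T AND T AND T).
Exception (no complaint in 12 mo.) — not satisfied.
Result: main true OR exception false → true.

Yes — granted.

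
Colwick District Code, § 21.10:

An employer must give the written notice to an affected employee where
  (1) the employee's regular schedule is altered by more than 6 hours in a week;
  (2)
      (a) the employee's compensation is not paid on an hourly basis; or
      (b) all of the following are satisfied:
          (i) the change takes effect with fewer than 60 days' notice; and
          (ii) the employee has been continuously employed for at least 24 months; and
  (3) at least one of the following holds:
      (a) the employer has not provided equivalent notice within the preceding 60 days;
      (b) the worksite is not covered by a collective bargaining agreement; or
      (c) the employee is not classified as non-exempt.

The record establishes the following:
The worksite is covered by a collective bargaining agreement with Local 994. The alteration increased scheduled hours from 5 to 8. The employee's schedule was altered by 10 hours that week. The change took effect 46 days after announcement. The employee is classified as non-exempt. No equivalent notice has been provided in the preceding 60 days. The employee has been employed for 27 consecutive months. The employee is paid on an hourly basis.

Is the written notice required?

(1) schedule shift > 6h — holds.
(a) not (hourly-paid) — not satisfied.
(i) < 60 days' notice — met.
(ii) tenure ≥ 24 mo. — holds.
(b) = T AND T = true.
So (2) is satisfied (F OR T).
(a) no recent notice — satisfied.
(b) no CBA — not satisfied.
(c) not (non-exempt) — fails.
So (3) is satisfied (T OR F OR F).
Overall = T AND T AND T = true.

Yes — required.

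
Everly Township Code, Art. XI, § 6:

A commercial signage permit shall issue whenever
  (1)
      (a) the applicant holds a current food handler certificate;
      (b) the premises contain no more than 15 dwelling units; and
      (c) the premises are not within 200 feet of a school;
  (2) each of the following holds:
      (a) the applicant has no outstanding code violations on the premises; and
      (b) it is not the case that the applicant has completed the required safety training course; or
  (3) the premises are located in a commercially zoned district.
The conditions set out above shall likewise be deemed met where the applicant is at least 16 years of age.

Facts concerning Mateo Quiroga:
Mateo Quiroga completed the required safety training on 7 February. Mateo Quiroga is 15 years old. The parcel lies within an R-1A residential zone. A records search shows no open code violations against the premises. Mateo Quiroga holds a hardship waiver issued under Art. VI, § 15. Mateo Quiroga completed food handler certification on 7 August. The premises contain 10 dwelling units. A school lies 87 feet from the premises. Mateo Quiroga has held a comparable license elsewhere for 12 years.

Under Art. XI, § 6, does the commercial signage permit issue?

(a) food handler cert. — satisfied.
(b) ≤ 15 units — holds.
(c) ≥200 ft from school — fails.
So (1) is not satisfied (T AND T AND F).
(a) no code violations — satisfied.
(b) not (safety training) — not satisfied.
So (2) is not satisfied (T AND F).
(3) commercially zoned — fails.
Overall: F OR F OR F → false.
Exception (age ≥ 16) — not satisfied.
Result: main false OR exception false → false.

No — denied.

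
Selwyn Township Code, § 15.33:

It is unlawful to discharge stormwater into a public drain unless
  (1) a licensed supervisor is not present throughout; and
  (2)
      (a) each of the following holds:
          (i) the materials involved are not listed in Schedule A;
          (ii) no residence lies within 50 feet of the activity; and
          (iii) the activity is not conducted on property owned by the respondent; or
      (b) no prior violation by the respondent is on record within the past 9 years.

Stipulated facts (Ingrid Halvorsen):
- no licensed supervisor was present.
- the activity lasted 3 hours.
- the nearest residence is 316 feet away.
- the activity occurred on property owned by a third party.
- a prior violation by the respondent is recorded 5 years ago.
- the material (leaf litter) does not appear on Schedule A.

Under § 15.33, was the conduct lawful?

(1) not (supervisor present) — satisfied.
(i) not (Schedule A material) — met.
(ii) no residence in 50 ft — satisfied.
(iii) not (own property) — holds.
So (a) is satisfied (T AND T AND T).
(b) no prior violation — not met.
So (2) is satisfied (T OR F).
Overall: T AND T → true.

Yes — lawful.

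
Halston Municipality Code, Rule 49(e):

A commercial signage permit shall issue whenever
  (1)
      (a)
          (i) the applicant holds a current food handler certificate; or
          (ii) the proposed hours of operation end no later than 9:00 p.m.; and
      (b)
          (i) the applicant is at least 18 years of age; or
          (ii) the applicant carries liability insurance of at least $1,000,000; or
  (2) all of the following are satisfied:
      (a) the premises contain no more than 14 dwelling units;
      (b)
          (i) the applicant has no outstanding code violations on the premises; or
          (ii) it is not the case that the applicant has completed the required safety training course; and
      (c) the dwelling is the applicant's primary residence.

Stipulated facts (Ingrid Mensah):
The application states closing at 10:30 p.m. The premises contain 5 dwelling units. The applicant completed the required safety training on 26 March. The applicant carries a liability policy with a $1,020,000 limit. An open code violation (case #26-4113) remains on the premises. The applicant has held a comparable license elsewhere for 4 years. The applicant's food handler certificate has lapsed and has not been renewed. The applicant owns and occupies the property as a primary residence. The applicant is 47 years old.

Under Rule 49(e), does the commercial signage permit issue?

No — denied.

(i) food handler cert. — fails.
(ii) closes by 9 p.m. — fails.
(a) = F OR F = false.
(i) age ≥ 18 — satisfied.
(ii) insurance ≥ $1,000,000 — holds.
(b) = T OR T = true.
(1) = F AND T = false.
(a) ≤ 14 units — satisfied.
(i) no code violations — not satisfied.
(ii) not (safety training) — not met.
(b) = F OR F = false.
(c) primary residence — holds.
So (2) is not satisfied (T AND F AND T).
Overall = F OR F = false.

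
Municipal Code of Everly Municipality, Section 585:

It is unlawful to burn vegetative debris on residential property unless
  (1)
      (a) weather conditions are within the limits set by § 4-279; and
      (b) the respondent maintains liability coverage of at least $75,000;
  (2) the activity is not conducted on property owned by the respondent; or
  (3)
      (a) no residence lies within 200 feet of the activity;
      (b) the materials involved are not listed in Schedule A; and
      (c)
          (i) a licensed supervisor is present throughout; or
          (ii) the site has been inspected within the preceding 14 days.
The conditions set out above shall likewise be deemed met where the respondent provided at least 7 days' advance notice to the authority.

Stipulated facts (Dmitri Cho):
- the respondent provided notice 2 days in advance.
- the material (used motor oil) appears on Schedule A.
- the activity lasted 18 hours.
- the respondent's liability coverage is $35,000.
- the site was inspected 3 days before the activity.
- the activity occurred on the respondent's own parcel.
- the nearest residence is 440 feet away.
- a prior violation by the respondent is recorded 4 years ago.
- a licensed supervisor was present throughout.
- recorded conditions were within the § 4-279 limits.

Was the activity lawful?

(a) weather ok — satisfied.
(b) coverage ≥ $75,000 — fails.
(1): T AND F → false.
(2) not (own property) — fails.
(a) no residence in 200 ft — holds.
(b) not (Schedule A material) — not met.
(i) supervisor present — satisfied.
(ii) site inspected — satisfied.
(c) = T OR T = true.
(3): T AND F AND T → false.
So Overall is not satisfied (F OR F OR F).
Exception (≥7 days' notice) — not satisfied.
Result: main false OR exception false → false.

No — unlawful.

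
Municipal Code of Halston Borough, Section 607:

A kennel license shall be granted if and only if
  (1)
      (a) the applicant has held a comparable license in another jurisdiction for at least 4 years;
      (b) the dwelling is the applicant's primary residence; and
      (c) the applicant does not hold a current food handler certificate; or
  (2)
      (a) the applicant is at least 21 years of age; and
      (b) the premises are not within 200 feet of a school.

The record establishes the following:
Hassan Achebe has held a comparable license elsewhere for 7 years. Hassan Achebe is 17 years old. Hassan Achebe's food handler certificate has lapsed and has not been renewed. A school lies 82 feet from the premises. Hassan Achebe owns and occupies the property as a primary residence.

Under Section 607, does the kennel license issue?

Yes — granted.

(a) prior license ≥ 4 yr — holds.
(b) primary residence — satisfied.
(c) not (food handler cert.) — satisfied.
So (1) is satisfied (T AND T AND T).
(a) age ≥ 21 — not met.
(b) ≥200 ft from school — not satisfied.
(2): F AND F → false.
So Overall is satisfied (T OR F).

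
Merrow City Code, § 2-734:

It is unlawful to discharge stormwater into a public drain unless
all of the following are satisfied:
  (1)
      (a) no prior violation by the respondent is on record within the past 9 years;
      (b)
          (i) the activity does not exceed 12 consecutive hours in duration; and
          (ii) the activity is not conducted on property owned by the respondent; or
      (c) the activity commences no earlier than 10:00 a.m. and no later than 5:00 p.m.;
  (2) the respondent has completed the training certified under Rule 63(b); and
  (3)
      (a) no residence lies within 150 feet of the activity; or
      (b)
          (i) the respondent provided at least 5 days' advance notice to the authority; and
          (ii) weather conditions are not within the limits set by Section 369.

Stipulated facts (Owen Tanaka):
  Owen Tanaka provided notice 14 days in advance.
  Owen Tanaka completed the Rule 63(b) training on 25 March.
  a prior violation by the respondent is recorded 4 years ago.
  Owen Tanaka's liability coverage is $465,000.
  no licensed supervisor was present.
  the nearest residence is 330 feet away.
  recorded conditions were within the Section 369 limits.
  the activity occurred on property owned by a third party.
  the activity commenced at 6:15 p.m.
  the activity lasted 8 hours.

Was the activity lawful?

(a) no prior violation — not met.
(i) ≤ 12 hrs duration — satisfied.
(ii) not (own property) — holds.
(b): T AND T → true.
(c) start within hours — not met.
(1) = F OR T OR F = true.
(2) training certified — satisfied.
(a) no residence in 150 ft — holds.
(i) ≥5 days' notice — satisfied.
(ii) not (weather ok) — fails.
So (b) is not satisfied (T AND F).
So (3) is satisfied (T OR F).
Overall = T AND T AND T = true.

Yes — lawful.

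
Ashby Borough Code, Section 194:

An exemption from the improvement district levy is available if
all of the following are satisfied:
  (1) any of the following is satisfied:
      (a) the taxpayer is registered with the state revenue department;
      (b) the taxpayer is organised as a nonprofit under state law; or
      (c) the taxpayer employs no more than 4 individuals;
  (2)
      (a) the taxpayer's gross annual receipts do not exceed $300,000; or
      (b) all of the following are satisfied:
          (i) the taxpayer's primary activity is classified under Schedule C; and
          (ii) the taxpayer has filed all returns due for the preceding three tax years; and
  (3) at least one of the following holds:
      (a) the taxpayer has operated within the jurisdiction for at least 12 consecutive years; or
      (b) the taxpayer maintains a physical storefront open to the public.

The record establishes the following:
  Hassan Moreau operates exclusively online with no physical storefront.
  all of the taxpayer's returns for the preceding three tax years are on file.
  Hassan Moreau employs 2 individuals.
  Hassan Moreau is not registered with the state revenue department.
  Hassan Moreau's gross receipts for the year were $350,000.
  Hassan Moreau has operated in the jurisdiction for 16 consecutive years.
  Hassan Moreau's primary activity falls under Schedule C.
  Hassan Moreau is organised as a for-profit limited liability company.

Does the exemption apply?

(a) state-registered — not met.
(b) nonprofit — not met.
(c) ≤ 4 employees — holds.
So (1) is satisfied (F OR F OR T).
(a) receipts ≤ $300,000 — not met.
(i) Schedule C activity — met.
(ii) returns current — holds.
(b): T AND T → true.
(2): F OR T → true.
(a) ≥ 12 yrs in jurisdiction — satisfied.
(b) has storefront — fails.
So (3) is satisfied (T OR F).
Overall: T AND T AND T → true.

Yes — exempt.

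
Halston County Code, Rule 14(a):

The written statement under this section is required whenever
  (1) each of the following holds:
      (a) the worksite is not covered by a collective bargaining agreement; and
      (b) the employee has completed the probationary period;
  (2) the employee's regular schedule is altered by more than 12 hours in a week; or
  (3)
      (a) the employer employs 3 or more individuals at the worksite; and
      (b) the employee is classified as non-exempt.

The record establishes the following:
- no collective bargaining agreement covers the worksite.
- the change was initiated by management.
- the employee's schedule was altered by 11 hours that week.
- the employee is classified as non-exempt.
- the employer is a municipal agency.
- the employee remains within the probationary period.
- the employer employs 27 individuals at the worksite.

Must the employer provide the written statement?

(a) no CBA — satisfied.
(b) past probation — fails.
So (1) is not satisfied (T AND F).
(2) schedule shift > 12h — not satisfied.
(a) ≥ 3 at site — met.
(b) non-exempt — met.
So (3) is satisfied (T AND T).
Overall: F OR F OR T → true.

Yes — required.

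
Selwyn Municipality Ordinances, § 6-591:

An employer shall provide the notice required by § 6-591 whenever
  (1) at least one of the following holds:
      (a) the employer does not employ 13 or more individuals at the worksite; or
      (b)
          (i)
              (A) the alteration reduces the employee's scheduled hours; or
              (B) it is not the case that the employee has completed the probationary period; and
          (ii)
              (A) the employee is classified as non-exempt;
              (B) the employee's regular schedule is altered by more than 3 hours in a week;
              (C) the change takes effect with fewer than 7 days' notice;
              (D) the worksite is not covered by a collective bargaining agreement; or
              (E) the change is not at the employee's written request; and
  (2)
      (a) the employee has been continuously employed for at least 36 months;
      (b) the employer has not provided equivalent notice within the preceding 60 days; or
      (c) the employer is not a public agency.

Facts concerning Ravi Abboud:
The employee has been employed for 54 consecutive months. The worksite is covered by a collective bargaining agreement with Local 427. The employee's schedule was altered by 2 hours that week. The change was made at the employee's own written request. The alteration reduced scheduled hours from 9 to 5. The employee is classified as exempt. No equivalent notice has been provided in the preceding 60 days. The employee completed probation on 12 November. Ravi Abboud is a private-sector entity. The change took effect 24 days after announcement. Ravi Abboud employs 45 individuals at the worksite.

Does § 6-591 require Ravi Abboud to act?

(a) not (≥ 13 at site) — not satisfied.
(A) hours reduced — satisfied.
(B) not (past probation) — fails.
(i) = T OR F = true.
(A) non-exempt — not met.
(B) schedule shift > 3h — not satisfied.
(C) < 7 days' notice — not satisfied.
(D) no CBA — not met.
(E) not employee-requested — not satisfied.
(ii) = F OR F OR F OR F OR F = false.
(b) = T AND F = false.
(1): F OR F → false.
(a) tenure ≥ 36 mo. — holds.
(b) no recent notice — satisfied.
(c) not (public agency) — met.
So (2) is satisfied (T OR T OR T).
Overall = F AND T = false.

No — not required.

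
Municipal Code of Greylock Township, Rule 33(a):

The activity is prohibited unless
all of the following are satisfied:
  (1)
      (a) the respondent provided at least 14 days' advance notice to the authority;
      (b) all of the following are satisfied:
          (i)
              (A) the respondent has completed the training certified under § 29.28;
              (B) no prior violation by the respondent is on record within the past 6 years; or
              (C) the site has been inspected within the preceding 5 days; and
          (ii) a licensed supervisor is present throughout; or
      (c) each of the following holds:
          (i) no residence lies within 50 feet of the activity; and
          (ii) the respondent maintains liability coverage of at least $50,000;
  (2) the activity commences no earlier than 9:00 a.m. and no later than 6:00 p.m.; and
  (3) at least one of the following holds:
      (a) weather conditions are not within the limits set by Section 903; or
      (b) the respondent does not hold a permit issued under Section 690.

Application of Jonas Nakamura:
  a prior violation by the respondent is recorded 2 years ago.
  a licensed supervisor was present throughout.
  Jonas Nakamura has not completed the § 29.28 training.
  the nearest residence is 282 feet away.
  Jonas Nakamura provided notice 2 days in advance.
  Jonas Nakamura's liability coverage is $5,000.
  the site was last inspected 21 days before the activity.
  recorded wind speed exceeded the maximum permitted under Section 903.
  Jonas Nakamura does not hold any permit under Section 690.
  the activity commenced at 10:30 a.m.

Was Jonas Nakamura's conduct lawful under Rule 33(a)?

No — unlawful.

(a) ≥14 days' notice — fails.
(A) training certified — fails.
(B) no prior violation — not satisfied.
(C) site inspected — not satisfied.
So (i) is not satisfied (F OR F OR F).
(ii) supervisor present — holds.
(b) = F AND T = false.
(i) no residence in 50 ft — satisfied.
(ii) coverage ≥ $50,000 — not met.
(c): T AND F → false.
(1) = F OR F OR F = false.
(2) start within hours — met.
(a) not (weather ok) — met.
(b) not (holds permit) — met.
(3): T OR T → true.
Overall: F AND T AND T → false.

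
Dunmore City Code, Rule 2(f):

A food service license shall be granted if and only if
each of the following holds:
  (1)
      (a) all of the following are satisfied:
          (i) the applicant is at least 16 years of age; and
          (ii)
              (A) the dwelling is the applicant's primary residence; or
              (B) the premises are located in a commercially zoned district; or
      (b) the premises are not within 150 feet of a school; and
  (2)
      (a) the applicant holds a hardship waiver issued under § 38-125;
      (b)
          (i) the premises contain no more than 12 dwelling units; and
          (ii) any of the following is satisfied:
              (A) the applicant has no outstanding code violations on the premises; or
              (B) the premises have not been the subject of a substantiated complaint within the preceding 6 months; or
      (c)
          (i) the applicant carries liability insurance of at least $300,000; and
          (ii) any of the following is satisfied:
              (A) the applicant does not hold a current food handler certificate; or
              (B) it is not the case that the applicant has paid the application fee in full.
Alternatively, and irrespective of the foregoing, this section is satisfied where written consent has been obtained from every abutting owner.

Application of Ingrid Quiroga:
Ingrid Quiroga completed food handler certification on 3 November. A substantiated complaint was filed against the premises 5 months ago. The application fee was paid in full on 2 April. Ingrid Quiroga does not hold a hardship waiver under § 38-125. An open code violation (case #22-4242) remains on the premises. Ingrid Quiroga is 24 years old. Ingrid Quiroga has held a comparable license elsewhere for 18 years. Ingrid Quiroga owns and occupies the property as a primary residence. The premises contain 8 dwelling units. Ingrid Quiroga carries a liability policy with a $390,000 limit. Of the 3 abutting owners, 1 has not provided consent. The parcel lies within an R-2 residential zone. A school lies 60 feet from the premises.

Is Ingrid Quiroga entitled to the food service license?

(i) age ≥ 16 — holds.
(A) primary residence — satisfied.
(B) commercially zoned — fails.
(ii): T OR F → true.
(a): T AND T → true.
(b) ≥150 ft from school — not satisfied.
(1) = T OR F = true.
(a) hardship waiver — not satisfied.
(i) ≤ 12 units — met.
(A) no code violations — fails.
(B) no complaint in 6 mo. — not met.
So (ii) is not satisfied (F OR F).
(b): T AND F → false.
(i) insurance ≥ $300,000 — holds.
(A) not (food handler cert.) — fails.
(B) not (fee paid) — not met.
(ii): F OR F → false.
So (c) is not satisfied (T AND F).
(2) = F OR F OR F = false.
Overall = T AND F = false.
Exception (all abutters consent) — not satisfied.
Result: main false OR exception false → false.

No — denied.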